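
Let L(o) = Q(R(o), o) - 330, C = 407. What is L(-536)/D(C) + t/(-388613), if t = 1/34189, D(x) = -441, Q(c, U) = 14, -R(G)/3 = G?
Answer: 4198467594371/5859253826937 ≈ 0.71655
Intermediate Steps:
R(G) = -3*G
t = 1/34189 ≈ 2.9249e-5
L(o) = -316 (L(o) = 14 - 330 = -316)
L(-536)/D(C) + t/(-388613) = -316/(-441) + (1/34189)/(-388613) = -316*(-1/441) + (1/34189)*(-1/388613) = 316/441 - 1/13286289857 = 4198467594371/5859253826937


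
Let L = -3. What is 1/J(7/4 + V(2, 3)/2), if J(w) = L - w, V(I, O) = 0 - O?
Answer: -4/13 ≈ -0.30769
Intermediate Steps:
V(I, O) = -O
J(w) = -3 - w
1/J(7/4 + V(2, 3)/2) = 1/(-3 - (7/4 - 1*3/2)) = 1/(-3 - (7*(¼) - 3*½)) = 1/(-3 - (7/4 - 3/2)) = 1/(-3 - 1*¼) = 1/(-3 - ¼) = 1/(-13/4) = -4/13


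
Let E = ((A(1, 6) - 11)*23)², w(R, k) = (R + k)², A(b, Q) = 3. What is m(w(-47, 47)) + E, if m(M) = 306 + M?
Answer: 34162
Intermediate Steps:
E = 33856 (E = ((3 - 11)*23)² = (-8*23)² = (-184)² = 33856)
m(w(-47, 47)) + E = (306 + (-47 + 47)²) + 33856 = (306 + 0²) + 33856 = (306 + 0) + 33856 = 306 + 33856 = 34162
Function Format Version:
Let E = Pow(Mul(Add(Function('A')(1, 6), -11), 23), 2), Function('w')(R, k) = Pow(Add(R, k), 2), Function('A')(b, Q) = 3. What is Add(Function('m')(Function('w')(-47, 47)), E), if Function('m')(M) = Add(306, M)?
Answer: 34162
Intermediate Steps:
E = 33856 (E = Pow(Mul(Add(3, -11), 23), 2) = Pow(Mul(-8, 23), 2) = Pow(-184, 2) = 33856)
Add(Function('m')(Function('w')(-47, 47)), E) = Add(Add(306, Pow(Add(-47, 47), 2)), 33856) = Add(Add(306, Pow(0, 2)), 33856) = Add(Add(306, 0), 33856) = Add(306, 33856) = 34162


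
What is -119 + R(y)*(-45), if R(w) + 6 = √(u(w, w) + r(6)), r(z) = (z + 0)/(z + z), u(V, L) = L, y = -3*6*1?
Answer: 151 - 45*I*√70/2 ≈ 151.0 - 188.25*I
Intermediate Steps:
y = -18 (y = -18*1 = -18)
r(z) = ½ (r(z) = z/((2*z)) = z*(1/(2*z)) = ½)
R(w) = -6 + √(½ + w) (R(w) = -6 + √(w + ½) = -6 + √(½ + w))
-119 + R(y)*(-45) = -119 + (-6 + √(2 + 4*(-18))/2)*(-45) = -119 + (-6 + √(2 - 72)/2)*(-45) = -119 + (-6 + √(-70)/2)*(-45) = -119 + (-6 + (I*√70)/2)*(-45) = -119 + (-6 + I*√70/2)*(-45) = -119 + (270 - 45*I*√70/2) = 151 - 45*I*√70/2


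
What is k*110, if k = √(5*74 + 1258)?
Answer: 220*√407 ≈ 4438.3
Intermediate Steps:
k = 2*√407 (k = √(370 + 1258) = √1628 = 2*√407 ≈ 40.349)
k*110 = (2*√407)*110 = 220*√407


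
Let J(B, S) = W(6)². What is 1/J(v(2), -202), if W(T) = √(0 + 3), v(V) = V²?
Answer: ⅓ ≈ 0.33333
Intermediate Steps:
W(T) = √3
J(B, S) = 3 (J(B, S) = (√3)² = 3)
1/J(v(2), -202) = 1/3 = ⅓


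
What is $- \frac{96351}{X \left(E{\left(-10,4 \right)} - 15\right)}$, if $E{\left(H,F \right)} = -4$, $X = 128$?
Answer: $\frac{96351}{2432} \approx 39.618$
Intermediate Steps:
$- \frac{96351}{X \left(E{\left(-10,4 \right)} - 15\right)} = - \frac{96351}{128 \left(-4 - 15\right)} = - \frac{96351}{128 \left(-19\right)} = - \frac{96351}{-2432} = \left(-96351\right) \left(- \frac{1}{2432}\right) = \frac{96351}{2432}$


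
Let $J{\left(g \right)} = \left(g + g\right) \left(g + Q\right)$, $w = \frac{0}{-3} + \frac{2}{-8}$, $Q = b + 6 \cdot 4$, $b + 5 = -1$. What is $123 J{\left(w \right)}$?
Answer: $- \frac{8733}{8} \approx -1091.6$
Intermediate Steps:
$b = -6$ ($b = -5 - 1 = -6$)
$Q = 18$ ($Q = -6 + 6 \cdot 4 = -6 + 24 = 18$)
$w = - \frac{1}{4}$ ($w = 0 \left(- \frac{1}{3}\right) + 2 \left(- \frac{1}{8}\right) = 0 - \frac{1}{4} = - \frac{1}{4} \approx -0.25$)
$J{\left(g \right)} = 2 g \left(18 + g\right)$ ($J{\left(g \right)} = \left(g + g\right) \left(g + 18\right) = 2 g \left(18 + g\right)$)
$123 J{\left(w \right)} = 123 \cdot 2 \left(- \frac{1}{4}\right) \left(18 - \frac{1}{4}\right) = 123 \cdot 2 \left(- \frac{1}{4}\right) \frac{71}{4} = 123 \left(- \frac{71}{8}\right) = - \frac{8733}{8}$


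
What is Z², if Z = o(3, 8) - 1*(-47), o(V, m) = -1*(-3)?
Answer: 2500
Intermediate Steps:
o(V, m) = 3
Z = 50 (Z = 3 - 1*(-47) = 3 + 47 = 50)
Z² = 50² = 2500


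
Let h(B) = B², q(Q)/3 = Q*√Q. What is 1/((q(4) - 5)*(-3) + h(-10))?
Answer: 1/43 ≈ 0.023256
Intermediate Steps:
q(Q) = 3*Q^(3/2) (q(Q) = 3*(Q*√Q) = 3*Q^(3/2))
1/((q(4) - 5)*(-3) + h(-10)) = 1/((3*4^(3/2) - 5)*(-3) + (-10)²) = 1/((3*8 - 5)*(-3) + 100) = 1/((24 - 5)*(-3) + 100) = 1/(19*(-3) + 100) = 1/(-57 + 100) = 1/43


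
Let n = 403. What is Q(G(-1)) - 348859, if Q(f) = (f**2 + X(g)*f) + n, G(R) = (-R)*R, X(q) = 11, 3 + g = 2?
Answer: -348466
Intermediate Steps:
g = -1 (g = -3 + 2 = -1)
G(R) = -R**2
Q(f) = 403 + f**2 + 11*f (Q(f) = (f**2 + 11*f) + 403 = 403 + f**2 + 11*f)
Q(G(-1)) - 348859 = (403 + (-1*(-1)**2)**2 + 11*(-1*(-1)**2)) - 348859 = (403 + (-1*1)**2 + 11*(-1*1)) - 348859 = (403 + (-1)**2 + 11*(-1)) - 348859 = (403 + 1 - 11) - 348859 = 393 - 348859 = -348466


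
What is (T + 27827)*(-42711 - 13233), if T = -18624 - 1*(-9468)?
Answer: -1044530424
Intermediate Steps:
T = -9156 (T = -18624 + 9468 = -9156)
(T + 27827)*(-42711 - 13233) = (-9156 + 27827)*(-42711 - 13233) = 18671*(-55944) = -1044530424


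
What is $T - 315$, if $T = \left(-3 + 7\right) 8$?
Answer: $-283$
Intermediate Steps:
$T = 32$ ($T = 4 \cdot 8 = 32$)
$T - 315 = 32 - 315 = -283$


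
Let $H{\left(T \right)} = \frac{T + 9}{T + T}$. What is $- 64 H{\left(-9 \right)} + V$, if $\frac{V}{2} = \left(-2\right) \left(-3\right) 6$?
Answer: $72$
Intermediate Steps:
$H{\left(T \right)} = \frac{9 + T}{2 T}$
$V = 72$ ($V = 2 \left(-2\right) \left(-3\right) 6 = 2 \cdot 6 \cdot 6 = 2 \cdot 36 = 72$)
$- 64 H{\left(-9 \right)} + V = - 64 \frac{9 - 9}{2 \left(-9\right)} + 72 = - 64 \cdot \frac{1}{2} \left(- \frac{1}{9}\right) 0 + 72 = \left(-64\right) 0 + 72 = 0 + 72 = 72$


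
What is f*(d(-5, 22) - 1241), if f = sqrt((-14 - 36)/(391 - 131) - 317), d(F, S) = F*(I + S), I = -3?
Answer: -668*I*sqrt(214422)/13 ≈ -23794.0*I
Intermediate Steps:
d(F, S) = F*(-3 + S)
f = I*sqrt(214422)/26 (f = sqrt(-50/260 - 317) = sqrt(-50*1/260 - 317) = sqrt(-5/26 - 317) = sqrt(-8247/26) = I*sqrt(214422)/26 ≈ 17.81*I)
f*(d(-5, 22) - 1241) = (I*sqrt(214422)/26)*(-5*(-3 + 22) - 1241) = (I*sqrt(214422)/26)*(-5*19 - 1241) = (I*sqrt(214422)/26)*(-95 - 1241) = (I*sqrt(214422)/26)*(-1336) = -668*I*sqrt(214422)/13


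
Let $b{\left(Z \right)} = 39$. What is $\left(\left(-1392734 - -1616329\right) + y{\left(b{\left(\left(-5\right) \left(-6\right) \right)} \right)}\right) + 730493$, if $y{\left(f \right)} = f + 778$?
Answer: $954905$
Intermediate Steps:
$y{\left(f \right)} = 778 + f$
$\left(\left(-1392734 - -1616329\right) + y{\left(b{\left(\left(-5\right) \left(-6\right) \right)} \right)}\right) + 730493 = \left(\left(-1392734 - -1616329\right) + \left(778 + 39\right)\right) + 730493 = \left(\left(-1392734 + 1616329\right) + 817\right) + 730493 = \left(223595 + 817\right) + 730493 = 224412 + 730493 = 954905$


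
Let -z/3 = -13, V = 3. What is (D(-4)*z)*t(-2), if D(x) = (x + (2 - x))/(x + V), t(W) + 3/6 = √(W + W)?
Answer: 39 - 156*I ≈ 39.0 - 156.0*I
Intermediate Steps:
t(W) = -½ + √2*√W (t(W) = -½ + √(W + W) = -½ + √(2*W) = -½ + √2*√W)
D(x) = 2/(3 + x) (D(x) = (x + (2 - x))/(x + 3) = 2/(3 + x))
z = 39 (z = -3*(-13) = 39)
(D(-4)*z)*t(-2) = ((2/(3 - 4))*39)*(-½ + √2*√(-2)) = ((2/(-1))*39)*(-½ + √2*(I*√2)) = ((2*(-1))*39)*(-½ + 2*I) = (-2*39)*(-½ + 2*I) = -78*(-½ + 2*I) = 39 - 156*I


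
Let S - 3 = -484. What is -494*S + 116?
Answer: 237730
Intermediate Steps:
S = -481 (S = 3 - 484 = -481)
-494*S + 116 = -494*(-481) + 116 = 237614 + 116 = 237730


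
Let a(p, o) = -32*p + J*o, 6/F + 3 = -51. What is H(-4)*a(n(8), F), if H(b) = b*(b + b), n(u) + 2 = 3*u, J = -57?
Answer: -66976/3 ≈ -22325.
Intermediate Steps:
F = -1/9 (F = 6/(-3 - 51) = 6/(-54) = 6*(-1/54) = -1/9 ≈ -0.11111)
n(u) = -2 + 3*u
a(p, o) = -57*o - 32*p (a(p, o) = -32*p - 57*o = -57*o - 32*p)
H(b) = 2*b**2 (H(b) = b*(2*b) = 2*b**2)
H(-4)*a(n(8), F) = (2*(-4)**2)*(-57*(-1/9) - 32*(-2 + 3*8)) = (2*16)*(19/3 - 32*(-2 + 24)) = 32*(19/3 - 32*22) = 32*(19/3 - 704) = 32*(-2093/3) = -66976/3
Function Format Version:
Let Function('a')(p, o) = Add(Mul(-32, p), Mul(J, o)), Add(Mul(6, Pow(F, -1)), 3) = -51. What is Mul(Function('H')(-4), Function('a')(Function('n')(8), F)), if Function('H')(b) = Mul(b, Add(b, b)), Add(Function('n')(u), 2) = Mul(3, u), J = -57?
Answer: Rational(-66976, 3) ≈ -22325.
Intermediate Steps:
F = Rational(-1, 9) (F = Mul(6, Pow(Add(-3, -51), -1)) = Mul(6, Pow(-54, -1)) = Mul(6, Rational(-1, 54)) = Rational(-1, 9) ≈ -0.11111)
Function('n')(u) = Add(-2, Mul(3, u))
Function('a')(p, o) = Add(Mul(-57, o), Mul(-32, p)) (Function('a')(p, o) = Add(Mul(-32, p), Mul(-57, o)) = Add(Mul(-57, o), Mul(-32, p)))
Function('H')(b) = Mul(2, Pow(b, 2)) (Function('H')(b) = Mul(b, Mul(2, b)) = Mul(2, Pow(b, 2)))
Mul(Function('H')(-4), Function('a')(Function('n')(8), F)) = Mul(Mul(2, Pow(-4, 2)), Add(Mul(-57, Rational(-1, 9)), Mul(-32, Add(-2, Mul(3, 8))))) = Mul(Mul(2, 16), Add(Rational(19, 3), Mul(-32, Add(-2, 24)))) = Mul(32, Add(Rational(19, 3), Mul(-32, 22))) = Mul(32, Add(Rational(19, 3), -704)) = Mul(32, Rational(-2093, 3)) = Rational(-66976, 3)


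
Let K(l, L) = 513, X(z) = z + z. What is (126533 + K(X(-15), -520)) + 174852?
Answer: 301898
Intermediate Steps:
X(z) = 2*z
(126533 + K(X(-15), -520)) + 174852 = (126533 + 513) + 174852 = 127046 + 174852 = 301898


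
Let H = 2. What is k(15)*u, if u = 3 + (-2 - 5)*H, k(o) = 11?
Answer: -121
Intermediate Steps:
u = -11 (u = 3 + (-2 - 5)*2 = 3 - 7*2 = 3 - 14 = -11)
k(15)*u = 11*(-11) = -121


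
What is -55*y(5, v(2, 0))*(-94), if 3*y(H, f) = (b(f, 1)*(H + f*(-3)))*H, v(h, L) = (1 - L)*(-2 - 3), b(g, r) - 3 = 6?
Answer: 1551000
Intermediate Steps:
b(g, r) = 9 (b(g, r) = 3 + 6 = 9)
v(h, L) = -5 + 5*L (v(h, L) = (1 - L)*(-5) = -5 + 5*L)
y(H, f) = H*(-27*f + 9*H)/3 (y(H, f) = ((9*(H + f*(-3)))*H)/3 = ((9*(H - 3*f))*H)/3 = ((-27*f + 9*H)*H)/3 = (H*(-27*f + 9*H))/3 = H*(-27*f + 9*H)/3)
-55*y(5, v(2, 0))*(-94) = -165*5*(5 - 3*(-5 + 5*0))*(-94) = -165*5*(5 - 3*(-5 + 0))*(-94) = -165*5*(5 - 3*(-5))*(-94) = -165*5*(5 + 15)*(-94) = -165*5*20*(-94) = -55*300*(-94) = -16500*(-94) = 1551000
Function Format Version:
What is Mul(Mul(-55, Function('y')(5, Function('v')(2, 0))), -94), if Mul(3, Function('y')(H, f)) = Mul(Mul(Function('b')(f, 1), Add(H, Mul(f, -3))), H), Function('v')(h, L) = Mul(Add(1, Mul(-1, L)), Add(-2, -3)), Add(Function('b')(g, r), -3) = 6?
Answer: 1551000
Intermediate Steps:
Function('b')(g, r) = 9 (Function('b')(g, r) = Add(3, 6) = 9)
Function('v')(h, L) = Add(-5, Mul(5, L)) (Function('v')(h, L) = Mul(Add(1, Mul(-1, L)), -5) = Add(-5, Mul(5, L)))
Function('y')(H, f) = Mul(Rational(1, 3), H, Add(Mul(-27, f), Mul(9, H))) (Function('y')(H, f) = Mul(Rational(1, 3), Mul(Mul(9, Add(H, Mul(f, -3))), H)) = Mul(Rational(1, 3), Mul(Mul(9, Add(H, Mul(-3, f))), H)) = Mul(Rational(1, 3), Mul(Add(Mul(-27, f), Mul(9, H)), H)) = Mul(Rational(1, 3), Mul(H, Add(Mul(-27, f), Mul(9, H)))) = Mul(Rational(1, 3), H, Add(Mul(-27, f), Mul(9, H))))
Mul(Mul(-55, Function('y')(5, Function('v')(2, 0))), -94) = Mul(Mul(-55, Mul(3, 5, Add(5, Mul(-3, Add(-5, Mul(5, 0)))))), -94) = Mul(Mul(-55, Mul(3, 5, Add(5, Mul(-3, Add(-5, 0))))), -94) = Mul(Mul(-55, Mul(3, 5, Add(5, Mul(-3, -5)))), -94) = Mul(Mul(-55, Mul(3, 5, Add(5, 15))), -94) = Mul(Mul(-55, Mul(3, 5, 20)), -94) = Mul(Mul(-55, 300), -94) = Mul(-16500, -94) = 1551000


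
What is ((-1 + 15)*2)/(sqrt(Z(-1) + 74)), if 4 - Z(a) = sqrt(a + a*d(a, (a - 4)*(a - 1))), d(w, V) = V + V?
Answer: 28/sqrt(78 - I*sqrt(21)) ≈ 3.1663 + 0.092931*I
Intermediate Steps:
d(w, V) = 2*V
Z(a) = 4 - sqrt(a + 2*a*(-1 + a)*(-4 + a)) (Z(a) = 4 - sqrt(a + a*(2*((a - 4)*(a - 1)))) = 4 - sqrt(a + a*(2*((-4 + a)*(-1 + a)))) = 4 - sqrt(a + a*(2*((-1 + a)*(-4 + a)))) = 4 - sqrt(a + a*(2*(-1 + a)*(-4 + a))) = 4 - sqrt(a + 2*a*(-1 + a)*(-4 + a)))
((-1 + 15)*2)/(sqrt(Z(-1) + 74)) = ((-1 + 15)*2)/(sqrt((4 - sqrt(-(9 - 10*(-1) + 2*(-1)**2))) + 74)) = (14*2)/(sqrt((4 - sqrt(-(9 + 10 + 2*1))) + 74)) = 28/(sqrt((4 - sqrt(-(9 + 10 + 2))) + 74)) = 28/(sqrt((4 - sqrt(-1*21)) + 74)) = 28/(sqrt((4 - sqrt(-21)) + 74)) = 28/(sqrt((4 - I*sqrt(21)) + 74)) = 28/(sqrt(78 - I*sqrt(21))) = 28/sqrt(78 - I*sqrt(21))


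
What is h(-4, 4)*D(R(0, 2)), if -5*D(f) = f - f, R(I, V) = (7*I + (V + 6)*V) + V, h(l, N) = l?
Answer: 0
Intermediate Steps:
R(I, V) = V + 7*I + V*(6 + V) (R(I, V) = (7*I + (6 + V)*V) + V = (7*I + V*(6 + V)) + V = V + 7*I + V*(6 + V))
D(f) = 0 (D(f) = -(f - f)/5 = -⅕*0 = 0)
h(-4, 4)*D(R(0, 2)) = -4*0 = 0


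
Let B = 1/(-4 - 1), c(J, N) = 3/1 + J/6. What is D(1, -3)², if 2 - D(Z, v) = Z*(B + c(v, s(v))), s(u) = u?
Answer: 9/100 ≈ 0.090000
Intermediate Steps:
c(J, N) = 3 + J/6 (c(J, N) = 3*1 + J*(⅙) = 3 + J/6)
B = -⅕ (B = 1/(-5) = -⅕ ≈ -0.20000)
D(Z, v) = 2 - Z*(14/5 + v/6) (D(Z, v) = 2 - Z*(-⅕ + (3 + v/6)) = 2 - Z*(14/5 + v/6))
D(1, -3)² = (2 - 14/5*1 - ⅙*1*(-3))² = (2 - 14/5 + ½)² = (-3/10)² = 9/100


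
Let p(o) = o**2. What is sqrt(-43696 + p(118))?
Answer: 6*I*sqrt(827) ≈ 172.55*I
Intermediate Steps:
sqrt(-43696 + p(118)) = sqrt(-43696 + 118**2) = sqrt(-43696 + 13924) = sqrt(-29772) = 6*I*sqrt(827)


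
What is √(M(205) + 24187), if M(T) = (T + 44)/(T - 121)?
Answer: √4741233/14 ≈ 155.53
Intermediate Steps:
M(T) = (44 + T)/(-121 + T)
√(M(205) + 24187) = √((44 + 205)/(-121 + 205) + 24187) = √(249/84 + 24187) = √((1/84)*249 + 24187) = √(83/28 + 24187) = √(677319/28) = √4741233/14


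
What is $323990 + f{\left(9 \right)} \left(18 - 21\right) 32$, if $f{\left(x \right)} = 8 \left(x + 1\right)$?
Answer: $316310$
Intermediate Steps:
$f{\left(x \right)} = 8 + 8 x$ ($f{\left(x \right)} = 8 \left(1 + x\right) = 8 + 8 x$)
$323990 + f{\left(9 \right)} \left(18 - 21\right) 32 = 323990 + \left(8 + 8 \cdot 9\right) \left(18 - 21\right) 32 = 323990 + \left(8 + 72\right) \left(18 - 21\right) 32 = 323990 + 80 \left(-3\right) 32 = 323990 - 7680 = 316310$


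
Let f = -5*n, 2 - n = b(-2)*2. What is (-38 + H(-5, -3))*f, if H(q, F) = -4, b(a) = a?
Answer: 1260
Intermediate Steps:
n = 6 (n = 2 - (-2)*2 = 2 - 1*(-4) = 2 + 4 = 6)
f = -30 (f = -5*6 = -30)
(-38 + H(-5, -3))*f = (-38 - 4)*(-30) = -42*(-30) = 1260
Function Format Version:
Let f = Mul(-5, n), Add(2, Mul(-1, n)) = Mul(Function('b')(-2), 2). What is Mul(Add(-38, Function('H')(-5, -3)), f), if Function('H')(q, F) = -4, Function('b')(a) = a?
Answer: 1260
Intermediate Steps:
n = 6 (n = Add(2, Mul(-1, Mul(-2, 2))) = Add(2, Mul(-1, -4)) = Add(2, 4) = 6)
f = -30 (f = Mul(-5, 6) = -30)
Mul(Add(-38, Function('H')(-5, -3)), f) = Mul(Add(-38, -4), -30) = Mul(-42, -30) = 1260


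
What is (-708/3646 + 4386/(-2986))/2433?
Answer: -1508787/2207330329 ≈ -0.00068353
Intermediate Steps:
(-708/3646 + 4386/(-2986))/2433 = (-708*1/3646 + 4386*(-1/2986))*(1/2433) = (-354/1823 - 2193/1493)*(1/2433) = -4526361/2721739*1/2433 = -1508787/2207330329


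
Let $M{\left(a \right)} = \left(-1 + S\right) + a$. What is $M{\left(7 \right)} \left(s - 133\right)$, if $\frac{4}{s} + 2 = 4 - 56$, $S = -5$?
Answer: $- \frac{3593}{27} \approx -133.07$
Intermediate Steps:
$s = - \frac{2}{27}$ ($s = \frac{4}{-2 + \left(4 - 56\right)} = \frac{4}{-2 - 52} = \frac{4}{-54} = 4 \left(- \frac{1}{54}\right) = - \frac{2}{27} \approx -0.074074$)
$M{\left(a \right)} = -6 + a$ ($M{\left(a \right)} = \left(-1 - 5\right) + a = -6 + a$)
$M{\left(7 \right)} \left(s - 133\right) = \left(-6 + 7\right) \left(- \frac{2}{27} - 133\right) = 1 \left(- \frac{3593}{27}\right) = - \frac{3593}{27}$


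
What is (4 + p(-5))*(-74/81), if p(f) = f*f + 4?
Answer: -814/27 ≈ -30.148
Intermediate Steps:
p(f) = 4 + f**2 (p(f) = f**2 + 4 = 4 + f**2)
(4 + p(-5))*(-74/81) = (4 + (4 + (-5)**2))*(-74/81) = (4 + (4 + 25))*(-74*1/81) = (4 + 29)*(-74/81) = 33*(-74/81) = -814/27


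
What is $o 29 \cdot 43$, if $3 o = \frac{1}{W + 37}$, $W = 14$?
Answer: $\frac{1247}{153} \approx 8.1503$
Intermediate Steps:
$o = \frac{1}{153}$ ($o = \frac{1}{3 \left(14 + 37\right)} = \frac{1}{3 \cdot 51} = \frac{1}{3} \cdot \frac{1}{51} = \frac{1}{153} \approx 0.0065359$)
$o 29 \cdot 43 = \frac{1}{153} \cdot 29 \cdot 43 = \frac{29}{153} \cdot 43 = \frac{1247}{153}$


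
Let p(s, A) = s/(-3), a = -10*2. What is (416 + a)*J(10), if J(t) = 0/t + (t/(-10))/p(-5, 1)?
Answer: -1188/5 ≈ -237.60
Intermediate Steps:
a = -20
p(s, A) = -s/3 (p(s, A) = s*(-⅓) = -s/3)
J(t) = -3*t/50 (J(t) = 0/t + (t/(-10))/((-⅓*(-5))) = 0 + (t*(-⅒))/(5/3) = 0 - t/10*(⅗) = 0 - 3*t/50 = -3*t/50)
(416 + a)*J(10) = (416 - 20)*(-3/50*10) = 396*(-⅗) = -1188/5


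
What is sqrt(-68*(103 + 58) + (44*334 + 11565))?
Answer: sqrt(15313) ≈ 123.75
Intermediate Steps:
sqrt(-68*(103 + 58) + (44*334 + 11565)) = sqrt(-68*161 + (14696 + 11565)) = sqrt(-10948 + 26261) = sqrt(15313)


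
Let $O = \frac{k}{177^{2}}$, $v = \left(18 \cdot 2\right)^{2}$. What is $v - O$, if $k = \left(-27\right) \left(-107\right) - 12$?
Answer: $\frac{13533169}{10443} \approx 1295.9$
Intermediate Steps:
$k = 2877$ ($k = 2889 - 12 = 2877$)
$v = 1296$ ($v = 36^{2} = 1296$)
$O = \frac{959}{10443}$ ($O = \frac{2877}{177^{2}} = \frac{2877}{31329} = 2877 \cdot \frac{1}{31329} = \frac{959}{10443} \approx 0.091832$)
$v - O = 1296 - \frac{959}{10443} = \frac{13533169}{10443}$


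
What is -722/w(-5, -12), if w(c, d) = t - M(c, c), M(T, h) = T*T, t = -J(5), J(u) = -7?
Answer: 361/9 ≈ 40.111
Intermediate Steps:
t = 7 (t = -1*(-7) = 7)
M(T, h) = T²
w(c, d) = 7 - c²
-722/w(-5, -12) = -722/(7 - 1*(-5)²) = -722/(7 - 1*25) = -722/(7 - 25) = -722/(-18) = -722*(-1/18) = 361/9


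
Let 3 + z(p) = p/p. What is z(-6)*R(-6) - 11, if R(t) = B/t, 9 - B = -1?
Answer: -23/3 ≈ -7.6667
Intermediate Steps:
B = 10 (B = 9 - 1*(-1) = 9 + 1 = 10)
z(p) = -2 (z(p) = -3 + p/p = -3 + 1 = -2)
R(t) = 10/t
z(-6)*R(-6) - 11 = -20/(-6) - 11 = -20*(-1)/6 - 11 = -2*(-5/3) - 11 = 10/3 - 11 = -23/3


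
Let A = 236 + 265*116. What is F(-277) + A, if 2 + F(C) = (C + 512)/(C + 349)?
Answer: 2230363/72 ≈ 30977.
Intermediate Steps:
F(C) = -2 + (512 + C)/(349 + C) (F(C) = -2 + (C + 512)/(C + 349) = -2 + (512 + C)/(349 + C))
A = 30976 (A = 236 + 30740 = 30976)
F(-277) + A = (-186 - 1*(-277))/(349 - 277) + 30976 = (-186 + 277)/72 + 30976 = (1/72)*91 + 30976 = 91/72 + 30976 = 2230363/72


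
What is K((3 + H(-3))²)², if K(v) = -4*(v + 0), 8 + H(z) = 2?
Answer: 1296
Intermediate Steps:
H(z) = -6 (H(z) = -8 + 2 = -6)
K(v) = -4*v
K((3 + H(-3))²)² = (-4*(3 - 6)²)² = (-4*(-3)²)² = (-4*9)² = (-36)² = 1296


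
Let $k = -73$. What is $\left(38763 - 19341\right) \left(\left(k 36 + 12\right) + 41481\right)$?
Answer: $754836030$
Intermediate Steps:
$\left(38763 - 19341\right) \left(\left(k 36 + 12\right) + 41481\right) = \left(38763 - 19341\right) \left(\left(\left(-73\right) 36 + 12\right) + 41481\right) = 19422 \left(\left(-2628 + 12\right) + 41481\right) = 19422 \left(-2616 + 41481\right) = 19422 \cdot 38865 = 754836030$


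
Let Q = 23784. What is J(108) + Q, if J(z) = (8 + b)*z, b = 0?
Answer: 24648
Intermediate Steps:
J(z) = 8*z (J(z) = (8 + 0)*z = 8*z)
J(108) + Q = 8*108 + 23784 = 864 + 23784 = 24648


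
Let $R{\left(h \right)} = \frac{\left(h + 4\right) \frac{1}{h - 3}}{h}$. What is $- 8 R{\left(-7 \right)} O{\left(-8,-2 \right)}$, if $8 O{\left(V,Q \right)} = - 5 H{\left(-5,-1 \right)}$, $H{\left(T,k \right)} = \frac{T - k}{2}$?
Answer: $\frac{3}{7} \approx 0.42857$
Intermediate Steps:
$H{\left(T,k \right)} = \frac{T}{2} - \frac{k}{2}$ ($H{\left(T,k \right)} = \left(T - k\right) \frac{1}{2} = \frac{T}{2} - \frac{k}{2}$)
$O{\left(V,Q \right)} = \frac{5}{4}$ ($O{\left(V,Q \right)} = \frac{\left(-5\right) \left(\frac{1}{2} \left(-5\right) - - \frac{1}{2}\right)}{8} = \frac{\left(-5\right) \left(- \frac{5}{2} + \frac{1}{2}\right)}{8} = \frac{\left(-5\right) \left(-2\right)}{8} = \frac{1}{8} \cdot 10 = \frac{5}{4}$)
$R{\left(h \right)} = \frac{4 + h}{h \left(-3 + h\right)}$ ($R{\left(h \right)} = \frac{\left(4 + h\right) \frac{1}{-3 + h}}{h} = \frac{\frac{1}{-3 + h} \left(4 + h\right)}{h} = \frac{4 + h}{h \left(-3 + h\right)}$)
$- 8 R{\left(-7 \right)} O{\left(-8,-2 \right)} = - 8 \frac{4 - 7}{\left(-7\right) \left(-3 - 7\right)} \frac{5}{4} = - 8 \left(\left(- \frac{1}{7}\right) \frac{1}{-10} \left(-3\right)\right) \frac{5}{4} = - 8 \left(\left(- \frac{1}{7}\right) \left(- \frac{1}{10}\right) \left(-3\right)\right) \frac{5}{4} = \left(-8\right) \left(- \frac{3}{70}\right) \frac{5}{4} = \frac{12}{35} \cdot \frac{5}{4} = \frac{3}{7}$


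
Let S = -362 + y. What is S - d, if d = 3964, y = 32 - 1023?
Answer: -5317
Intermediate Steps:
y = -991
S = -1353 (S = -362 - 991 = -1353)
S - d = -1353 - 1*3964 = -1353 - 3964 = -5317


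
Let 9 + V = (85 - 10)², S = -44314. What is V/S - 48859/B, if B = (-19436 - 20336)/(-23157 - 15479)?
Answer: -10456560567661/220307051 ≈ -47464.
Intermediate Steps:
V = 5616 (V = -9 + (85 - 10)² = -9 + 75² = -9 + 5625 = 5616)
B = 9943/9659 (B = -39772/(-38636) = -39772*(-1/38636) = 9943/9659 ≈ 1.0294)
V/S - 48859/B = 5616/(-44314) - 48859/9943/9659 = 5616*(-1/44314) - 48859*9659/9943 = -2808/22157 - 471929081/9943 = -10456560567661/220307051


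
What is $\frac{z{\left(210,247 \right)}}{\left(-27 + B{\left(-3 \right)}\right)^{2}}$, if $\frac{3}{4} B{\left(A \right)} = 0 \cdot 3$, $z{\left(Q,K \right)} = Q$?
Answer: $\frac{70}{243} \approx 0.28807$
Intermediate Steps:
$B{\left(A \right)} = 0$ ($B{\left(A \right)} = \frac{4 \cdot 0 \cdot 3}{3} = \frac{4}{3} \cdot 0 = 0$)
$\frac{z{\left(210,247 \right)}}{\left(-27 + B{\left(-3 \right)}\right)^{2}} = \frac{210}{\left(-27 + 0\right)^{2}} = \frac{210}{\left(-27\right)^{2}} = \frac{210}{729} = 210 \cdot \frac{1}{729} = \frac{70}{243}$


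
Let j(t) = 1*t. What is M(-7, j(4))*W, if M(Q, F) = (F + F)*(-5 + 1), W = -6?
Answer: 192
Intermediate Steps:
j(t) = t
M(Q, F) = -8*F (M(Q, F) = (2*F)*(-4) = -8*F)
M(-7, j(4))*W = -8*4*(-6) = -32*(-6) = 192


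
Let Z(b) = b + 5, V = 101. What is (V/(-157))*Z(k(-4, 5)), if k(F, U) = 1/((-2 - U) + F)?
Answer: -5454/1727 ≈ -3.1581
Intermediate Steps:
k(F, U) = 1/(-2 + F - U)
Z(b) = 5 + b
(V/(-157))*Z(k(-4, 5)) = (101/(-157))*(5 + 1/(-2 - 4 - 1*5)) = (101*(-1/157))*(5 + 1/(-2 - 4 - 5)) = -101*(5 + 1/(-11))/157 = -101*(5 - 1/11)/157 = -101/157*54/11 = -5454/1727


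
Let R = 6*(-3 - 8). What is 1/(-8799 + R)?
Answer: -1/8865 ≈ -0.00011280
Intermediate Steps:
R = -66 (R = 6*(-11) = -66)
1/(-8799 + R) = 1/(-8799 - 66) = 1/(-8865) = -1/8865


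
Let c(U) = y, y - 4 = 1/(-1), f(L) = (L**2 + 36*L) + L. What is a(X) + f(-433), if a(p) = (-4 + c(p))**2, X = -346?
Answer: 171469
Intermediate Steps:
f(L) = L**2 + 37*L
y = 3 (y = 4 + 1/(-1) = 4 - 1 = 3)
c(U) = 3
a(p) = 1 (a(p) = (-4 + 3)**2 = (-1)**2 = 1)
a(X) + f(-433) = 1 - 433*(37 - 433) = 1 - 433*(-396) = 1 + 171468 = 171469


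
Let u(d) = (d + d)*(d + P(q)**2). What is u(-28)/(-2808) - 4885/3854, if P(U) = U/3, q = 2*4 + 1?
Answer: -2227217/1352754 ≈ -1.6464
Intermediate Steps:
q = 9 (q = 8 + 1 = 9)
P(U) = U/3 (P(U) = U*(1/3) = U/3)
u(d) = 2*d*(9 + d) (u(d) = (d + d)*(d + ((1/3)*9)**2) = (2*d)*(d + 3**2) = (2*d)*(d + 9) = (2*d)*(9 + d) = 2*d*(9 + d))
u(-28)/(-2808) - 4885/3854 = (2*(-28)*(9 - 28))/(-2808) - 4885/3854 = (2*(-28)*(-19))*(-1/2808) - 4885*1/3854 = 1064*(-1/2808) - 4885/3854 = -133/351 - 4885/3854 = -2227217/1352754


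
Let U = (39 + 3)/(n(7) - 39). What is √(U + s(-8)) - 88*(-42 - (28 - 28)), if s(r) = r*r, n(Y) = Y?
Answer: 3696 + √1003/4 ≈ 3703.9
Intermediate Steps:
U = -21/16 (U = (39 + 3)/(7 - 39) = 42/(-32) = 42*(-1/32) = -21/16 ≈ -1.3125)
s(r) = r²
√(U + s(-8)) - 88*(-42 - (28 - 28)) = √(-21/16 + (-8)²) - 88*(-42 - (28 - 28)) = √(-21/16 + 64) - 88*(-42 - 1*0) = √(1003/16) - 88*(-42 + 0) = √1003/4 - 88*(-42) = √1003/4 + 3696 = 3696 + √1003/4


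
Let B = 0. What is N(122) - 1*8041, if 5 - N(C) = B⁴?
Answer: -8036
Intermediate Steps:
N(C) = 5 (N(C) = 5 - 1*0⁴ = 5 - 1*0 = 5 + 0 = 5)
N(122) - 1*8041 = 5 - 1*8041 = 5 - 8041 = -8036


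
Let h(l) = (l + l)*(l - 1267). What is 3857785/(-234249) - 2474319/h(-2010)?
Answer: -151623279529/9102916140 ≈ -16.657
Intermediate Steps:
h(l) = 2*l*(-1267 + l) (h(l) = (2*l)*(-1267 + l) = 2*l*(-1267 + l))
3857785/(-234249) - 2474319/h(-2010) = 3857785/(-234249) - 2474319*(-1/(4020*(-1267 - 2010))) = 3857785*(-1/234249) - 2474319/(2*(-2010)*(-3277)) = -3857785/234249 - 2474319/13173540 = -3857785/234249 - 2474319*1/13173540 = -3857785/234249 - 824773/4391180 = -151623279529/9102916140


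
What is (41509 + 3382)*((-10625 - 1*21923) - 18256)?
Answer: -2280642364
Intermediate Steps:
(41509 + 3382)*((-10625 - 1*21923) - 18256) = 44891*((-10625 - 21923) - 18256) = 44891*(-32548 - 18256) = 44891*(-50804) = -2280642364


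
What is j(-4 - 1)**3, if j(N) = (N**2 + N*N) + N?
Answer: 91125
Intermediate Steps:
j(N) = N + 2*N**2 (j(N) = (N**2 + N**2) + N = 2*N**2 + N = N + 2*N**2)
j(-4 - 1)**3 = ((-4 - 1)*(1 + 2*(-4 - 1)))**3 = (-5*(1 + 2*(-5)))**3 = (-5*(1 - 10))**3 = (-5*(-9))**3 = 45**3 = 91125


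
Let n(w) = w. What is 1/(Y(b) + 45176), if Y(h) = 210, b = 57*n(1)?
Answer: 1/45386 ≈ 2.2033e-5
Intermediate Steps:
b = 57 (b = 57*1 = 57)
1/(Y(b) + 45176) = 1/(210 + 45176) = 1/45386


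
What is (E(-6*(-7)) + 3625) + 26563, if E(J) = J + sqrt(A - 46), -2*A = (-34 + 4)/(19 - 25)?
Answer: 30230 + I*sqrt(194)/2 ≈ 30230.0 + 6.9642*I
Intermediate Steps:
A = -5/2 (A = -(-34 + 4)/(2*(19 - 25)) = -(-15)/(-6) = -(-15)*(-1)/6 = -1/2*5 = -5/2 ≈ -2.5000)
E(J) = J + I*sqrt(194)/2 (E(J) = J + sqrt(-5/2 - 46) = J + sqrt(-97/2) = J + I*sqrt(194)/2)
(E(-6*(-7)) + 3625) + 26563 = ((-6*(-7) + I*sqrt(194)/2) + 3625) + 26563 = ((42 + I*sqrt(194)/2) + 3625) + 26563 = (3667 + I*sqrt(194)/2) + 26563 = 30230 + I*sqrt(194)/2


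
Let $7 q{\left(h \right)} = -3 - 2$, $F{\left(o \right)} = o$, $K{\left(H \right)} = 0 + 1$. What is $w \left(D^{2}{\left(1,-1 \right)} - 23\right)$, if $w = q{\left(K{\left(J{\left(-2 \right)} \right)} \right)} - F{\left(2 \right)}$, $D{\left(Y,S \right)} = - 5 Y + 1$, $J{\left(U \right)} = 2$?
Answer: $19$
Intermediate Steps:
$K{\left(H \right)} = 1$
$D{\left(Y,S \right)} = 1 - 5 Y$
$q{\left(h \right)} = - \frac{5}{7}$ ($q{\left(h \right)} = \frac{-3 - 2}{7} = \frac{1}{7} \left(-5\right) = - \frac{5}{7}$)
$w = - \frac{19}{7}$ ($w = - \frac{5}{7} - 2 = - \frac{19}{7} \approx -2.7143$)
$w \left(D^{2}{\left(1,-1 \right)} - 23\right) = - \frac{19 \left(\left(1 - 5\right)^{2} - 23\right)}{7} = - \frac{19 \left(\left(-4\right)^{2} - 23\right)}{7} = - \frac{19 \left(16 - 23\right)}{7} = \left(- \frac{19}{7}\right) \left(-7\right) = 19$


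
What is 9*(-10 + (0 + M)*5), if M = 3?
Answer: 45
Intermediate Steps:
9*(-10 + (0 + M)*5) = 9*(-10 + (0 + 3)*5) = 9*(-10 + 3*5) = 9*(-10 + 15) = 9*5 = 45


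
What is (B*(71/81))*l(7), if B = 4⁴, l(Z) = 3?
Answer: 18176/27 ≈ 673.19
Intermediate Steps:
B = 256
(B*(71/81))*l(7) = (256*(71/81))*3 = (18176/81)*3 = 18176/27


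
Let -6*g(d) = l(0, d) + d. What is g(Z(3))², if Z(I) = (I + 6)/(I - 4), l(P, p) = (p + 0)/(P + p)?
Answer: 16/9 ≈ 1.7778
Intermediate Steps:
l(P, p) = p/(P + p)
Z(I) = (6 + I)/(-4 + I)
g(d) = -⅙ - d/6 (g(d) = -(d/(0 + d) + d)/6 = -(d/d + d)/6 = -(1 + d)/6 = -⅙ - d/6)
g(Z(3))² = (-⅙ - (6 + 3)/(6*(-4 + 3)))² = (-⅙ - 9/(6*(-1)))² = (-⅙ - (-1)*9/6)² = (-⅙ - ⅙*(-9))² = (-⅙ + 3/2)² = (4/3)² = 16/9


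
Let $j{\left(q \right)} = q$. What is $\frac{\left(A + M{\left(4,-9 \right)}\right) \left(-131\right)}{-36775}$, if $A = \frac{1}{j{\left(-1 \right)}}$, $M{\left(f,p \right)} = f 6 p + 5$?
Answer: $- \frac{27772}{36775} \approx -0.75519$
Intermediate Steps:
$M{\left(f,p \right)} = 5 + 6 f p$ ($M{\left(f,p \right)} = 6 f p + 5 = 5 + 6 f p$)
$A = -1$ ($A = \frac{1}{-1} = -1$)
$\frac{\left(A + M{\left(4,-9 \right)}\right) \left(-131\right)}{-36775} = \frac{\left(-1 + \left(5 + 6 \cdot 4 \left(-9\right)\right)\right) \left(-131\right)}{-36775} = \left(-1 + \left(5 - 216\right)\right) \left(-131\right) \left(- \frac{1}{36775}\right) = \left(-1 - 211\right) \left(-131\right) \left(- \frac{1}{36775}\right) = \left(-212\right) \left(-131\right) \left(- \frac{1}{36775}\right) = 27772 \left(- \frac{1}{36775}\right) = - \frac{27772}{36775}$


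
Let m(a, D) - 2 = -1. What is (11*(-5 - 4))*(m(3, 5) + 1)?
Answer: -198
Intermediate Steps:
m(a, D) = 1 (m(a, D) = 2 - 1 = 1)
(11*(-5 - 4))*(m(3, 5) + 1) = (11*(-5 - 4))*(1 + 1) = (11*(-9))*2 = -99*2 = -198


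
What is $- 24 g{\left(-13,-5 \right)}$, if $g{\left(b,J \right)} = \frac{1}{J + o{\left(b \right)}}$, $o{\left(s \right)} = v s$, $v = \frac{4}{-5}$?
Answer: $- \frac{40}{9} \approx -4.4444$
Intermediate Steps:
$v = - \frac{4}{5}$ ($v = 4 \left(- \frac{1}{5}\right) = - \frac{4}{5} \approx -0.8$)
$o{\left(s \right)} = - \frac{4 s}{5}$
$g{\left(b,J \right)} = \frac{1}{J - \frac{4 b}{5}}$
$- 24 g{\left(-13,-5 \right)} = - 24 \frac{5}{\left(-4\right) \left(-13\right) + 5 \left(-5\right)} = - 24 \frac{5}{52 - 25} = - 24 \cdot \frac{5}{27} = - 24 \cdot 5 \cdot \frac{1}{27} = \left(-24\right) \frac{5}{27} = - \frac{40}{9}$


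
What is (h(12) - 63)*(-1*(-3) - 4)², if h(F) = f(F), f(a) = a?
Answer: -51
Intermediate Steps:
h(F) = F
(h(12) - 63)*(-1*(-3) - 4)² = (12 - 63)*(-1*(-3) - 4)² = -51*(3 - 4)² = -51*(-1)² = -51*1 = -51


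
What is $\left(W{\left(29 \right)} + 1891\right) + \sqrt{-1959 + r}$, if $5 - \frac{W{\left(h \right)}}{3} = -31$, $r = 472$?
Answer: $1999 + i \sqrt{1487} \approx 1999.0 + 38.562 i$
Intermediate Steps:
$W{\left(h \right)} = 108$ ($W{\left(h \right)} = 15 - -93 = 15 + 93 = 108$)
$\left(W{\left(29 \right)} + 1891\right) + \sqrt{-1959 + r} = \left(108 + 1891\right) + \sqrt{-1959 + 472} = 1999 + \sqrt{-1487} = 1999 + i \sqrt{1487}$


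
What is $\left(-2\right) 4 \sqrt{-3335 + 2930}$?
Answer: $- 72 i \sqrt{5} \approx - 161.0 i$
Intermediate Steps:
$\left(-2\right) 4 \sqrt{-3335 + 2930} = - 8 \sqrt{-405} = - 8 \cdot 9 i \sqrt{5} = - 72 i \sqrt{5}$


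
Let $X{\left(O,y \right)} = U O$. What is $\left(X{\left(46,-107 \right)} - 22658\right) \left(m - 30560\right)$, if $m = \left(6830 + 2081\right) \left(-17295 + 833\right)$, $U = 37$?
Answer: $3074736450552$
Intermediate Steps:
$m = -146692882$ ($m = 8911 \left(-16462\right) = -146692882$)
$X{\left(O,y \right)} = 37 O$
$\left(X{\left(46,-107 \right)} - 22658\right) \left(m - 30560\right) = \left(37 \cdot 46 - 22658\right) \left(-146692882 - 30560\right) = \left(1702 - 22658\right) \left(-146723442\right) = \left(-20956\right) \left(-146723442\right) = 3074736450552$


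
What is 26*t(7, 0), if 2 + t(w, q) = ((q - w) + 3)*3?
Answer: -364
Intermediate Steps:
t(w, q) = 7 - 3*w + 3*q (t(w, q) = -2 + ((q - w) + 3)*3 = -2 + (3 + q - w)*3 = -2 + (9 - 3*w + 3*q) = 7 - 3*w + 3*q)
26*t(7, 0) = 26*(7 - 3*7 + 3*0) = 26*(7 - 21 + 0) = 26*(-14) = -364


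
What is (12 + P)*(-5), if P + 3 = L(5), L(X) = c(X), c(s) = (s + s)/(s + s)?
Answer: -50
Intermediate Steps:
c(s) = 1 (c(s) = (2*s)/((2*s)) = (2*s)*(1/(2*s)) = 1)
L(X) = 1
P = -2 (P = -3 + 1 = -2)
(12 + P)*(-5) = (12 - 2)*(-5) = 10*(-5) = -50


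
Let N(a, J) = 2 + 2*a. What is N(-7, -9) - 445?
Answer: -457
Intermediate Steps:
N(-7, -9) - 445 = (2 + 2*(-7)) - 445 = (2 - 14) - 445 = -12 - 445 = -457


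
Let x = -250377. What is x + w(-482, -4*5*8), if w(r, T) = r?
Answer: -250859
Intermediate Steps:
x + w(-482, -4*5*8) = -250377 - 482 = -250859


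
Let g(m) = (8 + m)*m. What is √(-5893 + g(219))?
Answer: 2*√10955 ≈ 209.33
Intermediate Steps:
g(m) = m*(8 + m)
√(-5893 + g(219)) = √(-5893 + 219*(8 + 219)) = √(-5893 + 219*227) = √(-5893 + 49713) = √43820 = 2*√10955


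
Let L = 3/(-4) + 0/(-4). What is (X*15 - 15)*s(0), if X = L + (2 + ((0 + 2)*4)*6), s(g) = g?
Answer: 0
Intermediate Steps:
L = -3/4 (L = 3*(-1/4) + 0*(-1/4) = -3/4 + 0 = -3/4 ≈ -0.75000)
X = 197/4 (X = -3/4 + (2 + ((0 + 2)*4)*6) = -3/4 + (2 + (2*4)*6) = -3/4 + (2 + 8*6) = -3/4 + (2 + 48) = -3/4 + 50 = 197/4 ≈ 49.250)
(X*15 - 15)*s(0) = ((197/4)*15 - 15)*0 = (2955/4 - 15)*0 = (2895/4)*0 = 0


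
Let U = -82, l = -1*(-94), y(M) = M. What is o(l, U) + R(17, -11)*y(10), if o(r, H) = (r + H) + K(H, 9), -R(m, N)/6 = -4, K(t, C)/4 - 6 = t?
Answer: -52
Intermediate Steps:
l = 94
K(t, C) = 24 + 4*t
R(m, N) = 24 (R(m, N) = -6*(-4) = 24)
o(r, H) = 24 + r + 5*H (o(r, H) = (r + H) + (24 + 4*H) = (H + r) + (24 + 4*H) = 24 + r + 5*H)
o(l, U) + R(17, -11)*y(10) = (24 + 94 + 5*(-82)) + 24*10 = (24 + 94 - 410) + 240 = -292 + 240 = -52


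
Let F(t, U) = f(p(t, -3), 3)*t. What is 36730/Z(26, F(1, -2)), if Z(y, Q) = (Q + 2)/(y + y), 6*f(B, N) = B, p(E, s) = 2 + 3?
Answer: 11459760/17 ≈ 6.7410e+5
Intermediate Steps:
p(E, s) = 5
f(B, N) = B/6
F(t, U) = 5*t/6 (F(t, U) = ((⅙)*5)*t = 5*t/6)
Z(y, Q) = (2 + Q)/(2*y) (Z(y, Q) = (2 + Q)/((2*y)) = (2 + Q)*(1/(2*y)) = (2 + Q)/(2*y))
36730/Z(26, F(1, -2)) = 36730/(((½)*(2 + (⅚)*1)/26)) = 36730/(((½)*(1/26)*(2 + ⅚))) = 36730/(((½)*(1/26)*(17/6))) = 36730/(17/312) = 36730*(312/17) = 11459760/17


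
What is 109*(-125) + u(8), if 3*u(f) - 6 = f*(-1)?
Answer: -40877/3 ≈ -13626.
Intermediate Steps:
u(f) = 2 - f/3 (u(f) = 2 + (f*(-1))/3 = 2 + (-f)/3 = 2 - f/3)
109*(-125) + u(8) = 109*(-125) + (2 - 1/3*8) = -13625 + (2 - 8/3) = -13625 - 2/3 = -40877/3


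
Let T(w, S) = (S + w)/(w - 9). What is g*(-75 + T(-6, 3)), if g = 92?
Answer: -34408/5 ≈ -6881.6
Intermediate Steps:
T(w, S) = (S + w)/(-9 + w)
g*(-75 + T(-6, 3)) = 92*(-75 + (3 - 6)/(-9 - 6)) = 92*(-75 - 3/(-15)) = 92*(-75 - 1/15*(-3)) = 92*(-75 + ⅕) = 92*(-374/5) = -34408/5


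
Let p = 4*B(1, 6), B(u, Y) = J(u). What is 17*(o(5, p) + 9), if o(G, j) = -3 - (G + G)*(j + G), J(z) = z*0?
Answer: -748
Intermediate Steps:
J(z) = 0
B(u, Y) = 0
p = 0 (p = 4*0 = 0)
o(G, j) = -3 - 2*G*(G + j)
17*(o(5, p) + 9) = 17*((-3 - 2*5² - 2*5*0) + 9) = 17*((-3 - 2*25 + 0) + 9) = 17*((-3 - 50 + 0) + 9) = 17*(-53 + 9) = 17*(-44) = -748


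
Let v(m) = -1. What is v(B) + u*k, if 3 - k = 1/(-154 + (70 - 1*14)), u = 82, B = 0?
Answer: 12046/49 ≈ 245.84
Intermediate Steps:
k = 295/98 (k = 3 - 1/(-154 + (70 - 1*14)) = 3 - 1/(-154 + (70 - 14)) = 3 - 1/(-154 + 56) = 3 - 1/(-98) = 3 - 1*(-1/98) = 3 + 1/98 = 295/98 ≈ 3.0102)
v(B) + u*k = -1 + 82*(295/98) = -1 + 12095/49 = 12046/49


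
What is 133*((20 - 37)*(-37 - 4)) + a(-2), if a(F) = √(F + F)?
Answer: 92701 + 2*I ≈ 92701.0 + 2.0*I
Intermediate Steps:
a(F) = √2*√F (a(F) = √(2*F) = √2*√F)
133*((20 - 37)*(-37 - 4)) + a(-2) = 133*((20 - 37)*(-37 - 4)) + √2*√(-2) = 133*(-17*(-41)) + √2*(I*√2) = 133*697 + 2*I = 92701 + 2*I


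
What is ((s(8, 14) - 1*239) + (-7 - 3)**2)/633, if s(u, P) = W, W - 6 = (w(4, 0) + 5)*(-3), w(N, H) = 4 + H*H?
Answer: -160/633 ≈ -0.25276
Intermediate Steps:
w(N, H) = 4 + H**2
W = -21 (W = 6 + ((4 + 0**2) + 5)*(-3) = 6 + ((4 + 0) + 5)*(-3) = 6 + (4 + 5)*(-3) = 6 + 9*(-3) = 6 - 27 = -21)
s(u, P) = -21
((s(8, 14) - 1*239) + (-7 - 3)**2)/633 = ((-21 - 1*239) + (-7 - 3)**2)/633 = ((-21 - 239) + (-10)**2)*(1/633) = (-260 + 100)*(1/633) = -160*1/633 = -160/633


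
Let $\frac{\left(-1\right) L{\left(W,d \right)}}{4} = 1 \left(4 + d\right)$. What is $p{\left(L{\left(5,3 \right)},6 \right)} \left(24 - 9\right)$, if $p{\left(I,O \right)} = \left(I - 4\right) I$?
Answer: $13440$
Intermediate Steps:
$L{\left(W,d \right)} = -16 - 4 d$ ($L{\left(W,d \right)} = - 4 \cdot 1 \left(4 + d\right) = - 4 \left(4 + d\right) = -16 - 4 d$)
$p{\left(I,O \right)} = I \left(-4 + I\right)$ ($p{\left(I,O \right)} = \left(-4 + I\right) I = I \left(-4 + I\right)$)
$p{\left(L{\left(5,3 \right)},6 \right)} \left(24 - 9\right) = \left(-16 - 12\right) \left(-4 - 28\right) \left(24 - 9\right) = \left(-16 - 12\right) \left(-4 - 28\right) 15 = - 28 \left(-4 - 28\right) 15 = \left(-28\right) \left(-32\right) 15 = 896 \cdot 15 = 13440$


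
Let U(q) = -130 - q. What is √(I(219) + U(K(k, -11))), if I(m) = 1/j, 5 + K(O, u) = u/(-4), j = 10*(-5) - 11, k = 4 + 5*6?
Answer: 5*I*√76067/122 ≈ 11.303*I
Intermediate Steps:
k = 34 (k = 4 + 30 = 34)
j = -61 (j = -50 - 11 = -61)
K(O, u) = -5 - u/4 (K(O, u) = -5 + u/(-4) = -5 + u*(-¼) = -5 - u/4)
I(m) = -1/61 (I(m) = 1/(-61) = -1/61)
√(I(219) + U(K(k, -11))) = √(-1/61 + (-130 - (-5 - ¼*(-11)))) = √(-1/61 + (-130 - (-5 + 11/4))) = √(-1/61 + (-130 - 1*(-9/4))) = √(-1/61 + (-130 + 9/4)) = √(-1/61 - 511/4) = √(-31175/244) = 5*I*√76067/122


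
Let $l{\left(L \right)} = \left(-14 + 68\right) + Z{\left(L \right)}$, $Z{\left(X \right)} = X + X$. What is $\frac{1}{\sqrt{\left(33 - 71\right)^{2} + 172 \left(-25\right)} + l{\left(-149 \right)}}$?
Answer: $- \frac{61}{15598} - \frac{i \sqrt{714}}{31196} \approx -0.0039108 - 0.00085654 i$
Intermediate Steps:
$Z{\left(X \right)} = 2 X$
$l{\left(L \right)} = 54 + 2 L$ ($l{\left(L \right)} = \left(-14 + 68\right) + 2 L = 54 + 2 L$)
$\frac{1}{\sqrt{\left(33 - 71\right)^{2} + 172 \left(-25\right)} + l{\left(-149 \right)}} = \frac{1}{\sqrt{\left(33 - 71\right)^{2} + 172 \left(-25\right)} + \left(54 + 2 \left(-149\right)\right)} = \frac{1}{\sqrt{\left(-38\right)^{2} - 4300} + \left(54 - 298\right)} = \frac{1}{\sqrt{1444 - 4300} - 244} = \frac{1}{\sqrt{-2856} - 244} = \frac{1}{2 i \sqrt{714} - 244} = \frac{1}{-244 + 2 i \sqrt{714}}$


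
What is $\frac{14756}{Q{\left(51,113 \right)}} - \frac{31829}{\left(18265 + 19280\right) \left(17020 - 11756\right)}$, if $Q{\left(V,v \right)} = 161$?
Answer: $\frac{59516830139}{649378320} \approx 91.652$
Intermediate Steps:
$\frac{14756}{Q{\left(51,113 \right)}} - \frac{31829}{\left(18265 + 19280\right) \left(17020 - 11756\right)} = \frac{14756}{161} - \frac{31829}{\left(18265 + 19280\right) \left(17020 - 11756\right)} = 14756 \cdot \frac{1}{161} - \frac{31829}{37545 \cdot 5264} = \frac{2108}{23} - \frac{31829}{197636880} = \frac{2108}{23} - \frac{4547}{28233840} = \frac{59516830139}{649378320}$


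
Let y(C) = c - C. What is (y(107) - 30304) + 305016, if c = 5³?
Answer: 274730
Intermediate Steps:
c = 125
y(C) = 125 - C
(y(107) - 30304) + 305016 = ((125 - 1*107) - 30304) + 305016 = ((125 - 107) - 30304) + 305016 = (18 - 30304) + 305016 = -30286 + 305016 = 274730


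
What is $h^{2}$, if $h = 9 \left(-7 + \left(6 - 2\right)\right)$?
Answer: $729$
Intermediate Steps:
$h = -27$ ($h = 9 \left(-7 + 4\right) = 9 \left(-3\right) = -27$)
$h^{2} = \left(-27\right)^{2} = 729$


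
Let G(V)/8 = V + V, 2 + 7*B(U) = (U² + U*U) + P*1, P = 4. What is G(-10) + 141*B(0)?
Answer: -838/7 ≈ -119.71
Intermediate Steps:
B(U) = 2/7 + 2*U²/7 (B(U) = -2/7 + ((U² + U*U) + 4*1)/7 = -2/7 + ((U² + U²) + 4)/7 = -2/7 + (2*U² + 4)/7 = -2/7 + (4 + 2*U²)/7 = -2/7 + (4/7 + 2*U²/7) = 2/7 + 2*U²/7)
G(V) = 16*V (G(V) = 8*(V + V) = 8*(2*V) = 16*V)
G(-10) + 141*B(0) = 16*(-10) + 141*(2/7 + (2/7)*0²) = -160 + 141*(2/7 + (2/7)*0) = -160 + 141*(2/7 + 0) = -160 + 141*(2/7) = -160 + 282/7 = -838/7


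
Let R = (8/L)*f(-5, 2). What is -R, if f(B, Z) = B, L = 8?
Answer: 5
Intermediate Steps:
R = -5 (R = (8/8)*(-5) = (8*(1/8))*(-5) = 1*(-5) = -5)
-R = -1*(-5) = 5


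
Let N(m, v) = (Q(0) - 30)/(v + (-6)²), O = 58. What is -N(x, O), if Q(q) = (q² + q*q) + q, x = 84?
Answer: 15/47 ≈ 0.31915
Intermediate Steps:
Q(q) = q + 2*q² (Q(q) = (q² + q²) + q = 2*q² + q = q + 2*q²)
N(m, v) = -30/(36 + v) (N(m, v) = (0*(1 + 2*0) - 30)/(v + (-6)²) = (0*(1 + 0) - 30)/(v + 36) = (0*1 - 30)/(36 + v) = (0 - 30)/(36 + v) = -30/(36 + v))
-N(x, O) = -(-30)/(36 + 58) = -(-30)/94 = -1*(-15/47) = 15/47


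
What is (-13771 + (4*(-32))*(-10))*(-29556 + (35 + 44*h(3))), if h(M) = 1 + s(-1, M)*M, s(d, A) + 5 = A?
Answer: 371494831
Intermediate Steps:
s(d, A) = -5 + A
h(M) = 1 + M*(-5 + M) (h(M) = 1 + (-5 + M)*M = 1 + M*(-5 + M))
(-13771 + (4*(-32))*(-10))*(-29556 + (35 + 44*h(3))) = (-13771 + (4*(-32))*(-10))*(-29556 + (35 + 44*(1 + 3*(-5 + 3)))) = (-13771 - 128*(-10))*(-29556 + (35 + 44*(1 + 3*(-2)))) = (-13771 + 1280)*(-29556 + (35 + 44*(1 - 6))) = -12491*(-29556 + (35 + 44*(-5))) = -12491*(-29556 + (35 - 220)) = -12491*(-29556 - 185) = -12491*(-29741) = 371494831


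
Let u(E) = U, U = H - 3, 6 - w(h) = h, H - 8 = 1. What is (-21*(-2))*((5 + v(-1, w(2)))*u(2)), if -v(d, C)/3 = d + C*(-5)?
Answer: 17136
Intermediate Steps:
H = 9 (H = 8 + 1 = 9)
w(h) = 6 - h
v(d, C) = -3*d + 15*C (v(d, C) = -3*(d + C*(-5)) = -3*(d - 5*C) = -3*d + 15*C)
U = 6 (U = 9 - 3 = 6)
u(E) = 6
(-21*(-2))*((5 + v(-1, w(2)))*u(2)) = (-21*(-2))*((5 + (-3*(-1) + 15*(6 - 1*2)))*6) = (-3*(-14))*((5 + (3 + 15*(6 - 2)))*6) = 42*((5 + (3 + 15*4))*6) = 42*((5 + (3 + 60))*6) = 42*((5 + 63)*6) = 42*(68*6) = 42*408 = 17136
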